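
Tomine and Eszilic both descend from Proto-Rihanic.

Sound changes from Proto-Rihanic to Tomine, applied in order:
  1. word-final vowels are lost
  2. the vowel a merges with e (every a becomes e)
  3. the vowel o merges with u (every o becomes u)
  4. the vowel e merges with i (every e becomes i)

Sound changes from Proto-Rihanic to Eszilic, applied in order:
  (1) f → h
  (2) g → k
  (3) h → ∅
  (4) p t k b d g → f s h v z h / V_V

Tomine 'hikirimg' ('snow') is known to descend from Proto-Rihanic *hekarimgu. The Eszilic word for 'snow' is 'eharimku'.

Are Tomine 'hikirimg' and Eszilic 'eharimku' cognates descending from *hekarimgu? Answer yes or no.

Derive the expected Eszilic reflex of *hekarimgu:
Eszilic: *hekarimgu > hekarimku > ekarimku > eharimku  (by unconditioned shift, h-loss, intervocalic lenition)
Eszilic 'eharimku' matches the regular reflex exactly, so the pair is cognate.

yes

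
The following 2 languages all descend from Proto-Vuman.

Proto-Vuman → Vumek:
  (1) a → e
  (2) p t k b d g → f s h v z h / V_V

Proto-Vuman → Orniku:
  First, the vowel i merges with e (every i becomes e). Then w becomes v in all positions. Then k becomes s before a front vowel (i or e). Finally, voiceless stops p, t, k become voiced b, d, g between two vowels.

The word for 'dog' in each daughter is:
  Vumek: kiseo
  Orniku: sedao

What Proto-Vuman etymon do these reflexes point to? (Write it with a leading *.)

Position 3: Vumek has s, Orniku has d. Taking the neighbouring segments as reconstructed: Vumek s could go back to *t or *s; Orniku d could go back to *t or *d — the one source consistent with every daughter is *t.
Position 4: Vumek has e, Orniku has a. Orniku preserves a here (none of its changes turn any other segment into a), so the proto-segment is *a.
Continuing position by position gives *kitao; check it forward:
Vumek: start from *kitao.
  rule 1 (vowel merger): kitao → kiteo
  rule 2 (intervocalic lenition): kiteo → kiseo
  ⇒ Vumek kiseo
Orniku: start from *kitao.
  rule 1 (vowel merger): kitao → ketao
  rule 2: no change — ketao
  rule 3 (palatalisation): ketao → setao
  rule 4 (intervocalic voicing): setao → sedao
  ⇒ Orniku sedao
No other proto-form is consistent with every reflex, so the reconstruction is *kitao.

*kitao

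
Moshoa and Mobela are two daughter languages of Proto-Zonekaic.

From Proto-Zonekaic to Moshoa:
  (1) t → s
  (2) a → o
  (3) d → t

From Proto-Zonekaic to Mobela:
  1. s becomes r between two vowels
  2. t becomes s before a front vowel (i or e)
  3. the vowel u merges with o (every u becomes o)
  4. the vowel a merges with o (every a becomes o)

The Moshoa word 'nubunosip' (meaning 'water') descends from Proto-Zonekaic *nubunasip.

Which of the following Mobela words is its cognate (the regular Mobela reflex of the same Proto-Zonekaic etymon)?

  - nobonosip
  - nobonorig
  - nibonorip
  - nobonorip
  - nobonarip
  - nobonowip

Mobela: *nubunasip > nubunarip > nobonarip > nobonorip  (by rhotacism, vowel merger, vowel merger)
Among the options, 'nobonorip' alone shows every Mobela change applied in order.

nobonorip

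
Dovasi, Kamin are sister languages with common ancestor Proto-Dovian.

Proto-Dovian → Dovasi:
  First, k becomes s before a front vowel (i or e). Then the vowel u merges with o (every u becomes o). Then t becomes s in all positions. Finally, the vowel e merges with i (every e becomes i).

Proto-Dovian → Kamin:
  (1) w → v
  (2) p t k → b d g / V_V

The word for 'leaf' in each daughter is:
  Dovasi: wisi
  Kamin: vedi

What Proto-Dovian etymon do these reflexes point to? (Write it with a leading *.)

Position 1: Dovasi has w, Kamin has v. Dovasi preserves w here (none of its changes turn any other segment into w), so the proto-segment is *w.
Position 3: Dovasi has s, Kamin has d. Taking the neighbouring segments as reconstructed: Dovasi s could go back to *t or *k or *s; Kamin d could go back to *t or *d — the one source consistent with every daughter is *t.
Position 2: Dovasi has i, Kamin has e. Kamin preserves e here (none of its changes turn any other segment into e), so the proto-segment is *e.
Verify the candidate proto-form against each daughter:
Dovasi: *weti
  weti (rule 1 does not apply)
  weti (rule 2 does not apply)
  weti → wesi   [unconditioned shift]
  wesi → wisi   [vowel merger]
  giving Dovasi wisi.
Kamin: *weti
  weti → veti   [unconditioned shift]
  veti → vedi   [intervocalic voicing]
  giving Kamin vedi.
No other proto-form is consistent with every reflex, so the reconstruction is *weti.

*weti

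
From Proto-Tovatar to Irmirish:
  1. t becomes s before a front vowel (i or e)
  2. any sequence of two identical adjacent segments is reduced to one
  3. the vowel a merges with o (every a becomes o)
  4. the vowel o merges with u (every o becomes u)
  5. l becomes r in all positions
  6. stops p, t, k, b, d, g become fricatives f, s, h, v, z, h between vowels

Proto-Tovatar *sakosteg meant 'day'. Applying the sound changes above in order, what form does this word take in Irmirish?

Irmirish: start from *sakosteg.
  rule 1 (palatalisation): sakosteg → sakosseg
  rule 2 (degemination): sakosseg → sakoseg
  rule 3 (vowel merger): sakoseg → sokoseg
  rule 4 (vowel merger): sokoseg → sukuseg
  rule 5: no change — sukuseg
  rule 6 (intervocalic lenition): sukuseg → suhuseg
  ⇒ Irmirish suhuseg

suhuseg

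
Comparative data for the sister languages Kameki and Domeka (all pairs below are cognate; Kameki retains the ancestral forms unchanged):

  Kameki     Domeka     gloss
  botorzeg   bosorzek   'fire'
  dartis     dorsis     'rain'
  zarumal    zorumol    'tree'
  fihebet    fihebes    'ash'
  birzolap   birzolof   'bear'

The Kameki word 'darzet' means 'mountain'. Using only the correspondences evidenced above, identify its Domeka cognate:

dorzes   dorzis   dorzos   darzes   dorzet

dartis ~ dorsis, zarumal ~ zorumol — Kameki a corresponds to Domeka o after a consonant, before r.
fihebet ~ fihebes — Kameki t corresponds to Domeka s word-finally.
Applying these to Kameki 'darzet':
  darzet → dorzet   (a→o after a consonant, before r)
  dorzet → dorzes   (t→s word-finally)
So the Domeka cognate is 'dorzes'.

dorzes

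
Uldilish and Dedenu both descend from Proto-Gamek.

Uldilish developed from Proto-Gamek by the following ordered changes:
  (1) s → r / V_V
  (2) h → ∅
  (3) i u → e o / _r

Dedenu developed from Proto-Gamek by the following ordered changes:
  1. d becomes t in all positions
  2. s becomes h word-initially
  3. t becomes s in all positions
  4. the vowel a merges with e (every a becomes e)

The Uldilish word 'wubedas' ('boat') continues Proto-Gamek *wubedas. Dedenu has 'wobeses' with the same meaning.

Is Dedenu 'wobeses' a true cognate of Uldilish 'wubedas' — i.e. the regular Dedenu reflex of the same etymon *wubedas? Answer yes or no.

Derive the expected Dedenu reflex of *wubedas:
Dedenu: *wubedas > wubetas > wubesas > wubeses  (by unconditioned shift, unconditioned shift, vowel merger)
The regular Dedenu reflex would be 'wubeses', but the attested form is 'wobeses'. The correspondence is irregular, so they are not cognates (the Dedenu form has a different source).

no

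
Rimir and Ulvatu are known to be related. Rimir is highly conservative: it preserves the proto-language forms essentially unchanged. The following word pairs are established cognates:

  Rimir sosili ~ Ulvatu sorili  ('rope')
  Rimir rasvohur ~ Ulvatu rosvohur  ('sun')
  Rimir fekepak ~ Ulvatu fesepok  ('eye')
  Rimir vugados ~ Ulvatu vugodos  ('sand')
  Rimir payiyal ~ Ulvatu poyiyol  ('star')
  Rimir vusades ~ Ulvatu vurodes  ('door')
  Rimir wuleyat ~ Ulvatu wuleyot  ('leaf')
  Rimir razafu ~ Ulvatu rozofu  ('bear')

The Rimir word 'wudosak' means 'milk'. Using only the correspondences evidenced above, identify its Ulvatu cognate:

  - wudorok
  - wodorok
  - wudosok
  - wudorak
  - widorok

vusades ~ vurodes — Rimir s corresponds to Ulvatu r between vowels (before a back vowel).
rasvohur ~ rosvohur, fekepak ~ fesepok — Rimir a corresponds to Ulvatu o after a consonant, before a consonant other than r, m, n, p, b, f, v.
Applying these to Rimir 'wudosak':
  wudosak → wudorak   (s→r between vowels (before a back vowel))
  wudorak → wudorok   (a→o after a consonant, before a consonant other than r, m, n, p, b, f, v)
So the Ulvatu cognate is 'wudorok'.

wudorok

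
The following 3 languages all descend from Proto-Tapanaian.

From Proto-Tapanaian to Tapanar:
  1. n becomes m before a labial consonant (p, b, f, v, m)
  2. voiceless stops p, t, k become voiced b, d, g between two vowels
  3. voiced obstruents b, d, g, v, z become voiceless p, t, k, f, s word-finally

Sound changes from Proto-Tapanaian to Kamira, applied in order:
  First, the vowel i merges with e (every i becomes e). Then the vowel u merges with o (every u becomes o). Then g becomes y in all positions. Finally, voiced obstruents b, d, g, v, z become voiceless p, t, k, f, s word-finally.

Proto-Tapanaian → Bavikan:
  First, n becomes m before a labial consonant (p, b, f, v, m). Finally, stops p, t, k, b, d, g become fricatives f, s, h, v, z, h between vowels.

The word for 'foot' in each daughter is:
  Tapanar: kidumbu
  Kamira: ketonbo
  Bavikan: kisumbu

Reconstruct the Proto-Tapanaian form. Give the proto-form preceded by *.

Position 5: Tapanar has m, Kamira has n, Bavikan has m. Kamira preserves n here (none of its changes turn any other segment into n), so the proto-segment is *n.
Position 4: Tapanar has u, Kamira has o, Bavikan has u. Tapanar preserves u here (none of its changes turn any other segment into u), so the proto-segment is *u.
Position 2: Tapanar has i, Kamira has e, Bavikan has i. Tapanar preserves i here (none of its changes turn any other segment into i), so the proto-segment is *i.
This points to *kitunbu. Verify forward in each daughter:
Tapanar: start from *kitunbu.
  rule 1 (nasal place assimilation): kitunbu → kitumbu
  rule 2 (intervocalic voicing): kitumbu → kidumbu
  rule 3: no change — kidumbu
  ⇒ Tapanar kidumbu
Kamira: *kitunbu > ketunbu > ketonbo  (by vowel merger, vowel merger)
Bavikan: *kitunbu > kitumbu > kisumbu  (by nasal place assimilation, intervocalic lenition)
No other proto-form is consistent with every reflex, so the reconstruction is *kitunbu.

*kitunbu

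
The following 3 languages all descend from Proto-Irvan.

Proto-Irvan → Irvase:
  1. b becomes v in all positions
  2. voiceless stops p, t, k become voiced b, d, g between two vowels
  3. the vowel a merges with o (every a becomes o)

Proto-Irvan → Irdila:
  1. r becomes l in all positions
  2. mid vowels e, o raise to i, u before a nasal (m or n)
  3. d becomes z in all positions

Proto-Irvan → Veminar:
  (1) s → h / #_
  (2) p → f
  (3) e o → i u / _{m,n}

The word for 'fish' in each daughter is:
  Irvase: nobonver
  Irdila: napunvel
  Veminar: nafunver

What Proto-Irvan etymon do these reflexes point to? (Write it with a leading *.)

Position 8: Irvase has r, Irdila has l, Veminar has r. Irvase preserves r here (none of its changes turn any other segment into r), so the proto-segment is *r.
Position 3: Irvase has b, Irdila has p, Veminar has f. Irdila preserves p here (none of its changes turn any other segment into p), so the proto-segment is *p.
Position 2: Irvase has o, Irdila has a, Veminar has a. Irdila preserves a here (none of its changes turn any other segment into a), so the proto-segment is *a.
Verify the candidate proto-form against each daughter:
Irvase: *naponver > nabonver > nobonver  (by intervocalic voicing, vowel merger)
Irdila: start from *naponver.
  rule 1 (unconditioned shift): naponver → naponvel
  rule 2 (pre-nasal raising): naponvel → napunvel
  rule 3: no change — napunvel
  ⇒ Irdila napunvel
Veminar: start from *naponver.
  rule 1: no change — naponver
  rule 2 (unconditioned shift): naponver → nafonver
  rule 3 (pre-nasal raising): nafonver → nafunver
  ⇒ Veminar nafunver
No other proto-form is consistent with every reflex, so the reconstruction is *naponver.

*naponver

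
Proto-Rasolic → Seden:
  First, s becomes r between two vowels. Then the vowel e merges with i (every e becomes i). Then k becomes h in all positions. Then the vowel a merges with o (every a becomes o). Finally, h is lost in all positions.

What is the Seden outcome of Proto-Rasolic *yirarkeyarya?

yiroriyoryo

Seden: *yirarkeyarya
  yirarkeyarya (rule 1 does not apply)
  yirarkeyarya → yirarkiyarya   [vowel merger]
  yirarkiyarya → yirarhiyarya   [unconditioned shift]
  yirarhiyarya → yirorhiyoryo   [vowel merger]
  yirorhiyoryo → yiroriyoryo   [h-loss]
  giving Seden yiroriyoryo.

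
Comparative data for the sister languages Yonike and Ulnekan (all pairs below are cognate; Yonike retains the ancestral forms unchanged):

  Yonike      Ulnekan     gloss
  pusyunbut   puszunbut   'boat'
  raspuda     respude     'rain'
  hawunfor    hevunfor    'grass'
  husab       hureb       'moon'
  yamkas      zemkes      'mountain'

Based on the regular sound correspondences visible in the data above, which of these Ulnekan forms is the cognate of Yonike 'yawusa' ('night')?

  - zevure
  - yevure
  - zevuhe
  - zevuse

yamkas ~ zemkes — Yonike y corresponds to Ulnekan z word-initially before a back vowel.
raspuda ~ respude, hawunfor ~ hevunfor — Yonike a corresponds to Ulnekan e after a consonant, before a consonant other than r, m, n, p, b, f, v.
hawunfor ~ hevunfor — Yonike w corresponds to Ulnekan v between vowels (before a back vowel).
husab ~ hureb — Yonike s corresponds to Ulnekan r between vowels (before a back vowel).
raspuda ~ respude — Yonike a corresponds to Ulnekan e word-finally.
Applying these to Yonike 'yawusa':
  yawusa → zawusa   (y→z word-initially before a back vowel)
  zawusa → zewusa   (a→e after a consonant, before a consonant other than r, m, n, p, b, f, v)
  zewusa → zevusa   (w→v between vowels (before a back vowel))
  zevusa → zevura   (s→r between vowels (before a back vowel))
  zevura → zevure   (a→e word-finally)
So the Ulnekan cognate is 'zevure'.

zevure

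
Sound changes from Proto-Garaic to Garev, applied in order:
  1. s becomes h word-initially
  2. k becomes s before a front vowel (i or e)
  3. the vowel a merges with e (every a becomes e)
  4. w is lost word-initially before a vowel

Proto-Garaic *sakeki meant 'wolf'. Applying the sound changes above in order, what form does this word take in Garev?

Garev: *sakeki
  sakeki → hakeki   [debuccalisation]
  hakeki → hasesi   [palatalisation]
  hasesi → hesesi   [vowel merger]
  hesesi (rule 4 does not apply)
  giving Garev hesesi.

hesesi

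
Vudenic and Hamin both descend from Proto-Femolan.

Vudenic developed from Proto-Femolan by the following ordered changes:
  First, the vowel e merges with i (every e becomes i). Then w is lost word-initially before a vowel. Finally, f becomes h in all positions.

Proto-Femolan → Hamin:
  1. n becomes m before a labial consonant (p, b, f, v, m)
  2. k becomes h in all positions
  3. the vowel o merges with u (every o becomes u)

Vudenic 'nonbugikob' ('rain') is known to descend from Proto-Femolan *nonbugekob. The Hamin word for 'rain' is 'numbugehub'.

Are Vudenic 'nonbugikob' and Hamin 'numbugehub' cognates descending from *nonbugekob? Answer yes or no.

yes

Derive the expected Hamin reflex of *nonbugekob:
Hamin: start from *nonbugekob.
  rule 1 (nasal place assimilation): nonbugekob → nombugekob
  rule 2 (unconditioned shift): nombugekob → nombugehob
  rule 3 (vowel merger): nombugehob → numbugehub
  ⇒ Hamin numbugehub
Hamin 'numbugehub' matches the regular reflex exactly, so the pair is cognate.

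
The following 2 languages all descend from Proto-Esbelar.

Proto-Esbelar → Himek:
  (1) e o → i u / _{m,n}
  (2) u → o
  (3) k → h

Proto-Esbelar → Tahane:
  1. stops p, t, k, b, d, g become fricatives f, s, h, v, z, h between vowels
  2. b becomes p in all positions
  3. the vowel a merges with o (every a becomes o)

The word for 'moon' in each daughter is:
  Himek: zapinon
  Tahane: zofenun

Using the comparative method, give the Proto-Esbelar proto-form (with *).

*zapenun

Position 3: Himek has p, Tahane has f. Himek preserves p here (none of its changes turn any other segment into p), so the proto-segment is *p.
Position 2: Himek has a, Tahane has o. Himek preserves a here (none of its changes turn any other segment into a), so the proto-segment is *a.
Position 4: Himek has i, Tahane has e. Tahane preserves e here (none of its changes turn any other segment into e), so the proto-segment is *e.
Continuing position by position gives *zapenun; check it forward:
Himek: *zapenun > zapinun > zapinon  (by pre-nasal raising, vowel merger)
Tahane: start from *zapenun.
  rule 1 (intervocalic lenition): zapenun → zafenun
  rule 2: no change — zafenun
  rule 3 (vowel merger): zafenun → zofenun
  ⇒ Tahane zofenun
Only *zapenun yields all of Himek zapinon, Tahane zofenun.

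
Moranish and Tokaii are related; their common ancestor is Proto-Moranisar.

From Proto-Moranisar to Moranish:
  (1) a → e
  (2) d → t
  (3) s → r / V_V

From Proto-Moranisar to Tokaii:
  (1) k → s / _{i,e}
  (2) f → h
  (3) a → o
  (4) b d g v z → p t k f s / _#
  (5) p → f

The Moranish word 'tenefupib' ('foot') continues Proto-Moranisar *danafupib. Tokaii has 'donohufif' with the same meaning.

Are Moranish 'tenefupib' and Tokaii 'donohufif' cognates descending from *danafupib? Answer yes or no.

Derive the expected Tokaii reflex of *danafupib:
Tokaii: *danafupib > danahupib > donohupib > donohupip > donohufif  (by unconditioned shift, vowel merger, final devoicing, unconditioned shift)
Tokaii 'donohufif' matches the regular reflex exactly, so the pair is cognate.

yes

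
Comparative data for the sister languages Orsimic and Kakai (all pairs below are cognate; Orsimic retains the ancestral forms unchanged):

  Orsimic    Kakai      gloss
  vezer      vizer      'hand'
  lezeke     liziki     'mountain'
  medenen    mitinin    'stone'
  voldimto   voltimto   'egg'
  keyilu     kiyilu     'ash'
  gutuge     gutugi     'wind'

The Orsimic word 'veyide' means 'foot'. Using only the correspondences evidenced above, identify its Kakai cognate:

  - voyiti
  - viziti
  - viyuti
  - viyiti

viyiti

vezer ~ vizer, lezeke ~ liziki — Orsimic e corresponds to Kakai i after a consonant, before a consonant other than r, m, n, p, b, f, v.
medenen ~ mitinin — Orsimic d corresponds to Kakai t between vowels (before a front vowel).
lezeke ~ liziki, gutuge ~ gutugi — Orsimic e corresponds to Kakai i word-finally.
Applying these to Orsimic 'veyide':
  veyide → viyide   (e→i after a consonant, before a consonant other than r, m, n, p, b, f, v)
  viyide → viyite   (d→t between vowels (before a front vowel))
  viyite → viyiti   (e→i word-finally)
So the Kakai cognate is 'viyiti'.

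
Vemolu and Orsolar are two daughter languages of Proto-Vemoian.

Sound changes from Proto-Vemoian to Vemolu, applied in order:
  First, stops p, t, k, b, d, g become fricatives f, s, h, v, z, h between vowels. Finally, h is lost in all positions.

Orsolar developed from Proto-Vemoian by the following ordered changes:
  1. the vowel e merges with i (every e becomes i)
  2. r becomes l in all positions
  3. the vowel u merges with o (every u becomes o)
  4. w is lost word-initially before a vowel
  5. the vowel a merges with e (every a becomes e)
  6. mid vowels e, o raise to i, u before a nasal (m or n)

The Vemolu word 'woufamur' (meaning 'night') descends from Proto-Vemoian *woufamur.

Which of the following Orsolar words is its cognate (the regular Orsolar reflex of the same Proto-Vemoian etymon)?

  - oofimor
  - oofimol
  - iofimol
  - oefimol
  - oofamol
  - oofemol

oofimol

Orsolar: start from *woufamur.
  rule 1: no change — woufamur
  rule 2 (unconditioned shift): woufamur → woufamul
  rule 3 (vowel merger): woufamul → woofamol
  rule 4 (glide loss): woofamol → oofamol
  rule 5 (vowel merger): oofamol → oofemol
  rule 6 (pre-nasal raising): oofemol → oofimol
  ⇒ Orsolar oofimol
Among the options, 'oofimol' alone shows every Orsolar change applied in order.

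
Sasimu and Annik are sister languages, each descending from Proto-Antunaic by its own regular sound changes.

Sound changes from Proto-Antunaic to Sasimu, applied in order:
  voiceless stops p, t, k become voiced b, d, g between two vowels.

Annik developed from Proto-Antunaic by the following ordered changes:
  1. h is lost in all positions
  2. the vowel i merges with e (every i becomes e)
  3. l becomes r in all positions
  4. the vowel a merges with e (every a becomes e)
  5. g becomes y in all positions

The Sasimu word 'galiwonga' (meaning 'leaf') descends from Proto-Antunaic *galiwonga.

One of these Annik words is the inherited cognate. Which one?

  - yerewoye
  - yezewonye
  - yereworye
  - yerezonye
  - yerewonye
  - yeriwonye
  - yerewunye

yerewonye

Annik: *galiwonga > galewonga > garewonga > gerewonge > yerewonye  (by vowel merger, unconditioned shift, vowel merger, unconditioned shift)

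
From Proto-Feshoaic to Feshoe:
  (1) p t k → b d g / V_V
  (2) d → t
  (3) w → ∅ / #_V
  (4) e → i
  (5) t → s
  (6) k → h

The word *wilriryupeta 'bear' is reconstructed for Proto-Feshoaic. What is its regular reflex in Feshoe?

Feshoe: *wilriryupeta
  wilriryupeta → wilriryubeda   [intervocalic voicing]
  wilriryubeda → wilriryubeta   [unconditioned shift]
  wilriryubeta → ilriryubeta   [glide loss]
  ilriryubeta → ilriryubita   [vowel merger]
  ilriryubita → ilriryubisa   [unconditioned shift]
  ilriryubisa (rule 6 does not apply)
  giving Feshoe ilriryubisa.

ilriryubisa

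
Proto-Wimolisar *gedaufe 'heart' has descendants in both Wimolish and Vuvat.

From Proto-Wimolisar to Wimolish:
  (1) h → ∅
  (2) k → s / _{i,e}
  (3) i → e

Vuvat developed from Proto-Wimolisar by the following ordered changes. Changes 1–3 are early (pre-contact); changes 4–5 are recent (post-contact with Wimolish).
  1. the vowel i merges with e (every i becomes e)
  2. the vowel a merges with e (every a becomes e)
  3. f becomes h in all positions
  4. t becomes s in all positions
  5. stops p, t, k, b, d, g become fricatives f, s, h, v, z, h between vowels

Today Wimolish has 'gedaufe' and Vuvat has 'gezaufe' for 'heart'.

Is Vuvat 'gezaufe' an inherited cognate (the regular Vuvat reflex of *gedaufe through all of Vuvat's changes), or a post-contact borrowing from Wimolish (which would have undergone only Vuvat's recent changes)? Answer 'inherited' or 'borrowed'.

borrowed

If inherited, *gedaufe would pass through all of Vuvat's changes:
Vuvat: start from *gedaufe.
  rule 1: no change — gedaufe
  rule 2 (vowel merger): gedaufe → gedeufe
  rule 3 (unconditioned shift): gedeufe → gedeuhe
  rule 4: no change — gedeuhe
  rule 5 (intervocalic lenition): gedeuhe → gezeuhe
  ⇒ Vuvat gezeuhe
If borrowed from Wimolish 'gedaufe' after the early changes, it would undergo only the recent ones:
  rule 4 (unconditioned shift): no change (gedaufe)
  rule 5 (intervocalic lenition): gedaufe → gezaufe
  ⇒ as a loan: gezaufe
Vuvat 'gezaufe' matches the loan outcome 'gezaufe', not the inherited 'gezeuhe' — it skipped the early Vuvat changes, so it was borrowed from Wimolish.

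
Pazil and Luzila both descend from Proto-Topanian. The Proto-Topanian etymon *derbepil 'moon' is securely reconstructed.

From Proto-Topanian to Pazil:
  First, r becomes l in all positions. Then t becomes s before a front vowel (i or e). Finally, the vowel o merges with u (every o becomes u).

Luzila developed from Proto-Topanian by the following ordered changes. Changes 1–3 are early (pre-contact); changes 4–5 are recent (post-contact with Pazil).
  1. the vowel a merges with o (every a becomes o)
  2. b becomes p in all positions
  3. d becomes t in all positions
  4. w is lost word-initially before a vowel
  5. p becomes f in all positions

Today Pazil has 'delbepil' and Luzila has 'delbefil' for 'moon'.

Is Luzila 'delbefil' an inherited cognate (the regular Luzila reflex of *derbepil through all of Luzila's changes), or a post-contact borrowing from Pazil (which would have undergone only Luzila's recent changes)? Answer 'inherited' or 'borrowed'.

If inherited, *derbepil would pass through all of Luzila's changes:
Luzila: start from *derbepil.
  rule 1: no change — derbepil
  rule 2 (unconditioned shift): derbepil → derpepil
  rule 3 (unconditioned shift): derpepil → terpepil
  rule 4: no change — terpepil
  rule 5 (unconditioned shift): terpepil → terfefil
  ⇒ Luzila terfefil
If borrowed from Pazil 'delbepil' after the early changes, it would undergo only the recent ones:
  rule 4 (glide loss): no change (delbepil)
  rule 5 (unconditioned shift): delbepil → delbefil
  ⇒ as a loan: delbefil
Luzila 'delbefil' matches the loan outcome 'delbefil', not the inherited 'terfefil' — it skipped the early Luzila changes, so it was borrowed from Pazil.

borrowed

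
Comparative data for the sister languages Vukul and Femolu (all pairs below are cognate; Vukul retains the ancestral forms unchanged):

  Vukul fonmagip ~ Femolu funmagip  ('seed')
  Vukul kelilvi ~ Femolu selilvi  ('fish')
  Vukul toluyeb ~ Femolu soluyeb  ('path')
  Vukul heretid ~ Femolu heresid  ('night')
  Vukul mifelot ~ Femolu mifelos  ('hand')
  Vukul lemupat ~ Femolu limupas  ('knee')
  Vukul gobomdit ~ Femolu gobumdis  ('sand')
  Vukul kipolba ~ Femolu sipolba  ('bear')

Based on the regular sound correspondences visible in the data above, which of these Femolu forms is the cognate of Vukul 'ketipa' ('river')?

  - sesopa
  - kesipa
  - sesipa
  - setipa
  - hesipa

sesipa

kelilvi ~ selilvi — Vukul k corresponds to Femolu s word-initially before a front vowel.
heretid ~ heresid — Vukul t corresponds to Femolu s between vowels (before a front vowel).
Applying these to Vukul 'ketipa':
  ketipa → setipa   (k→s word-initially before a front vowel)
  setipa → sesipa   (t→s between vowels (before a front vowel))
So the Femolu cognate is 'sesipa'.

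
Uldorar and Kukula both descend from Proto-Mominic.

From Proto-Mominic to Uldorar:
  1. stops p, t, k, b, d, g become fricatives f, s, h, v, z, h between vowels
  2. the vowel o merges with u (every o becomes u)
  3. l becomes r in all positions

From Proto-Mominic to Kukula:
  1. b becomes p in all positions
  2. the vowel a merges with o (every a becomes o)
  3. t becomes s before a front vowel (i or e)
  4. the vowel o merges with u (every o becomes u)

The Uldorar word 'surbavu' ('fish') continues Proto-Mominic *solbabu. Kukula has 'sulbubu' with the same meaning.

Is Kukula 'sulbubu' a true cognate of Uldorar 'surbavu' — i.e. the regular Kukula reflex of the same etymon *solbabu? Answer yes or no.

no

Derive the expected Kukula reflex of *solbabu:
Kukula: *solbabu > solpapu > solpopu > sulpupu  (by unconditioned shift, vowel merger, vowel merger)
The regular Kukula reflex would be 'sulpupu', but the attested form is 'sulbubu'. The correspondence is irregular, so they are not cognates (the Kukula form has a different source).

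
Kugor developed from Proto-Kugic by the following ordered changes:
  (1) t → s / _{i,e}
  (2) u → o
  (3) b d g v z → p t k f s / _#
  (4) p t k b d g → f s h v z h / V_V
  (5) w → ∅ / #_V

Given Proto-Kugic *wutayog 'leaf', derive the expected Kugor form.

Kugor: start from *wutayog.
  rule 1: no change — wutayog
  rule 2 (vowel merger): wutayog → wotayog
  rule 3 (final devoicing): wotayog → wotayok
  rule 4 (intervocalic lenition): wotayok → wosayok
  rule 5 (glide loss): wosayok → osayok
  ⇒ Kugor osayok

osayok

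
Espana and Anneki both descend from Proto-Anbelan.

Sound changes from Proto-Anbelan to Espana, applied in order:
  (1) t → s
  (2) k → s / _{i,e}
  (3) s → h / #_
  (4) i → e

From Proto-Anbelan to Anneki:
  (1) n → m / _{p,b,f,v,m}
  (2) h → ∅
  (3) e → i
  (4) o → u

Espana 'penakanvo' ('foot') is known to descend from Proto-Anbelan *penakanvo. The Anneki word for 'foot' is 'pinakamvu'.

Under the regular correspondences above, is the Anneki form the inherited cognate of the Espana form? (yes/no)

yes

Derive the expected Anneki reflex of *penakanvo:
Anneki: start from *penakanvo.
  rule 1 (nasal place assimilation): penakanvo → penakamvo
  rule 2: no change — penakamvo
  rule 3 (vowel merger): penakamvo → pinakamvo
  rule 4 (vowel merger): pinakamvo → pinakamvu
  ⇒ Anneki pinakamvu
Anneki 'pinakamvu' matches the regular reflex exactly, so the pair is cognate.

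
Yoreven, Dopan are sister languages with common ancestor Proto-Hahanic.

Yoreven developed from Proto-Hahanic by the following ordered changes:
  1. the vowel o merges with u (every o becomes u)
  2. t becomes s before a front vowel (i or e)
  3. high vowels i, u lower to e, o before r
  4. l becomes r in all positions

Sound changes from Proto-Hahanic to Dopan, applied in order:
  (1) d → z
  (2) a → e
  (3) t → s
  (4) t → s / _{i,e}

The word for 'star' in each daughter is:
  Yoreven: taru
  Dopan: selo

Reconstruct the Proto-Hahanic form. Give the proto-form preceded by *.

*talo

Position 2: Yoreven has a, Dopan has e. Yoreven preserves a here (none of its changes turn any other segment into a), so the proto-segment is *a.
Position 1: Yoreven has t, Dopan has s. Yoreven preserves t here (none of its changes turn any other segment into t), so the proto-segment is *t.
Position 4: Yoreven has u, Dopan has o. Dopan preserves o here (none of its changes turn any other segment into o), so the proto-segment is *o.
This points to *talo. Verify forward in each daughter:
Yoreven: *talo
  talo → talu   [vowel merger]
  talu (rule 2 does not apply)
  talu (rule 3 does not apply)
  talu → taru   [unconditioned shift]
  giving Yoreven taru.
Dopan: start from *talo.
  rule 1: no change — talo
  rule 2 (vowel merger): talo → telo
  rule 3 (unconditioned shift): telo → selo
  rule 4: no change — selo
  ⇒ Dopan selo
Only *talo yields all of Yoreven taru, Dopan selo.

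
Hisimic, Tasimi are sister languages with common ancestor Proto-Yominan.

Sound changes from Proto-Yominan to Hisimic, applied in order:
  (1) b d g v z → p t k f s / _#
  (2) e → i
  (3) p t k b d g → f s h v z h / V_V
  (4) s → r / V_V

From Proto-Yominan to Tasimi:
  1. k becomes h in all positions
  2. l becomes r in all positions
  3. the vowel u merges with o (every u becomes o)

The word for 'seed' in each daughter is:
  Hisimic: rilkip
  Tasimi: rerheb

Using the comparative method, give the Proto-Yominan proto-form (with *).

*relkeb

Position 5: Hisimic has i, Tasimi has e. Tasimi preserves e here (none of its changes turn any other segment into e), so the proto-segment is *e.
Position 4: Hisimic has k, Tasimi has h. Taking the neighbouring segments as reconstructed: Hisimic k can only go back to *k; Tasimi h could go back to *k or *h — the one source consistent with every daughter is *k.
Continuing position by position gives *relkeb; check it forward:
Hisimic: start from *relkeb.
  rule 1 (final devoicing): relkeb → relkep
  rule 2 (vowel merger): relkep → rilkip
  rule 3: no change — rilkip
  rule 4: no change — rilkip
  ⇒ Hisimic rilkip
Tasimi: start from *relkeb.
  rule 1 (unconditioned shift): relkeb → relheb
  rule 2 (unconditioned shift): relheb → rerheb
  rule 3: no change — rerheb
  ⇒ Tasimi rerheb
Only *relkeb yields all of Hisimic rilkip, Tasimi rerheb.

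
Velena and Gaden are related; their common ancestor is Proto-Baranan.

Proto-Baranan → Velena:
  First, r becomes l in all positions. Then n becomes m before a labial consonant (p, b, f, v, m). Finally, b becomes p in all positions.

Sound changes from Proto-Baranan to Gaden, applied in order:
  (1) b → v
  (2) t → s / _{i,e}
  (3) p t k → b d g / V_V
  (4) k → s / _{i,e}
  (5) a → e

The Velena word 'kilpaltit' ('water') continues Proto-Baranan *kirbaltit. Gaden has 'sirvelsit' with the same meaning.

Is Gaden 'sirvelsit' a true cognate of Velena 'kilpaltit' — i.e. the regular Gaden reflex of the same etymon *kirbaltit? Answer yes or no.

Derive the expected Gaden reflex of *kirbaltit:
Gaden: start from *kirbaltit.
  rule 1 (unconditioned shift): kirbaltit → kirvaltit
  rule 2 (palatalisation): kirvaltit → kirvalsit
  rule 3: no change — kirvalsit
  rule 4 (palatalisation): kirvalsit → sirvalsit
  rule 5 (vowel merger): sirvalsit → sirvelsit
  ⇒ Gaden sirvelsit
Gaden 'sirvelsit' matches the regular reflex exactly, so the pair is cognate.

yes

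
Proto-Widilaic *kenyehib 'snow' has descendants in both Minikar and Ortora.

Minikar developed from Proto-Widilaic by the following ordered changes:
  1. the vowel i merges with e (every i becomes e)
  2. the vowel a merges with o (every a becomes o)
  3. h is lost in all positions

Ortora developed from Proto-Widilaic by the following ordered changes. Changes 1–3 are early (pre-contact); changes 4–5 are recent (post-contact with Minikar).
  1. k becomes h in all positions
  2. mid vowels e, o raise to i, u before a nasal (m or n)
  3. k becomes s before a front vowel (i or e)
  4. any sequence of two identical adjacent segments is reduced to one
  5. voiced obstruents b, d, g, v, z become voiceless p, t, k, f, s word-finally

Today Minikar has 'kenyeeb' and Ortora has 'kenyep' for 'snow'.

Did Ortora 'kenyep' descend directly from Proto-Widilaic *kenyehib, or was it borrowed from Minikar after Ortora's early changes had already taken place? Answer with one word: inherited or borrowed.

If inherited, *kenyehib would pass through all of Ortora's changes:
Ortora: start from *kenyehib.
  rule 1 (unconditioned shift): kenyehib → henyehib
  rule 2 (pre-nasal raising): henyehib → hinyehib
  rule 3: no change — hinyehib
  rule 4: no change — hinyehib
  rule 5 (final devoicing): hinyehib → hinyehip
  ⇒ Ortora hinyehip
If borrowed from Minikar 'kenyeeb' after the early changes, it would undergo only the recent ones:
  rule 4 (degemination): kenyeeb → kenyeb
  rule 5 (final devoicing): kenyeb → kenyep
  ⇒ as a loan: kenyep
Ortora 'kenyep' matches the loan outcome 'kenyep', not the inherited 'hinyehip' — it skipped the early Ortora changes, so it was borrowed from Minikar.

borrowed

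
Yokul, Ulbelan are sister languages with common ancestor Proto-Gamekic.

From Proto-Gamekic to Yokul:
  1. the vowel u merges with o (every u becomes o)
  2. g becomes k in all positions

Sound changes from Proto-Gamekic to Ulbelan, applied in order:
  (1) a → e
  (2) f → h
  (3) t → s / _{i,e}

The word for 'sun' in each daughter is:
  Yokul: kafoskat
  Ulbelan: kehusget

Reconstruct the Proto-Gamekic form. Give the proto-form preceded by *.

Position 6: Yokul has k, Ulbelan has g. Ulbelan preserves g here (none of its changes turn any other segment into g), so the proto-segment is *g.
Position 2: Yokul has a, Ulbelan has e. Yokul preserves a here (none of its changes turn any other segment into a), so the proto-segment is *a.
Position 7: Yokul has a, Ulbelan has e. Yokul preserves a here (none of its changes turn any other segment into a), so the proto-segment is *a.
Continuing position by position gives *kafusgat; check it forward:
Yokul: *kafusgat
  kafusgat → kafosgat   [vowel merger]
  kafosgat → kafoskat   [unconditioned shift]
  giving Yokul kafoskat.
Ulbelan: *kafusgat > kefusget > kehusget  (by vowel merger, unconditioned shift)
*kafusgat is the unique common source.

*kafusgat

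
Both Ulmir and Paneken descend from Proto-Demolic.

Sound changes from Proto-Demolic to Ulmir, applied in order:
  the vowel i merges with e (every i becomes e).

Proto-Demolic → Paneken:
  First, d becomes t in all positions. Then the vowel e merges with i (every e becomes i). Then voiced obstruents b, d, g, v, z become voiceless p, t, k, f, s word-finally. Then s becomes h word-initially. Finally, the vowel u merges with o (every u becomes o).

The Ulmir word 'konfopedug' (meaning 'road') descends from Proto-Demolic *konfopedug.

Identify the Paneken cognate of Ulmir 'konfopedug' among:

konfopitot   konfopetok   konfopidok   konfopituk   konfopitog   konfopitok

Paneken: *konfopedug
  konfopedug → konfopetug   [unconditioned shift]
  konfopetug → konfopitug   [vowel merger]
  konfopitug → konfopituk   [final devoicing]
  konfopituk (rule 4 does not apply)
  konfopituk → konfopitok   [vowel merger]
  giving Paneken konfopitok.
Only 'konfopitok' matches the regular Paneken development of *konfopedug.

konfopitok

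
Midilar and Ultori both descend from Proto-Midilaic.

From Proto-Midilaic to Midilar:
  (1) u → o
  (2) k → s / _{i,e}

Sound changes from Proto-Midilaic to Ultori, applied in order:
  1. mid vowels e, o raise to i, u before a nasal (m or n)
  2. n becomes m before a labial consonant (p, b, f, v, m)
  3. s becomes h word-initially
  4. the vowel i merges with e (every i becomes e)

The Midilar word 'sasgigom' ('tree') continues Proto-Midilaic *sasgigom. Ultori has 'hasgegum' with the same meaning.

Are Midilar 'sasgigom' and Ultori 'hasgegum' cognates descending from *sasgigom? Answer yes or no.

yes

Derive the expected Ultori reflex of *sasgigom:
Ultori: *sasgigom
  sasgigom → sasgigum   [pre-nasal raising]
  sasgigum (rule 2 does not apply)
  sasgigum → hasgigum   [debuccalisation]
  hasgigum → hasgegum   [vowel merger]
  giving Ultori hasgegum.
Ultori 'hasgegum' matches the regular reflex exactly, so the pair is cognate.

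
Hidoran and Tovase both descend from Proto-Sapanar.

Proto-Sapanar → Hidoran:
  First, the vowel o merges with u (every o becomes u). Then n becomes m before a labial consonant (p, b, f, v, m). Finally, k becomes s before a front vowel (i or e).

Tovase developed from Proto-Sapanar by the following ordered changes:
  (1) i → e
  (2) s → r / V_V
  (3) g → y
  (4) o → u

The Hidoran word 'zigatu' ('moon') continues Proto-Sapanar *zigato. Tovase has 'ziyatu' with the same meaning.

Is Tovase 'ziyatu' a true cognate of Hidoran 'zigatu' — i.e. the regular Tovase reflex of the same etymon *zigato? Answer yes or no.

no

Derive the expected Tovase reflex of *zigato:
Tovase: *zigato
  zigato → zegato   [vowel merger]
  zegato (rule 2 does not apply)
  zegato → zeyato   [unconditioned shift]
  zeyato → zeyatu   [vowel merger]
  giving Tovase zeyatu.
The regular Tovase reflex would be 'zeyatu', but the attested form is 'ziyatu'. The correspondence is irregular, so they are not cognates (the Tovase form has a different source).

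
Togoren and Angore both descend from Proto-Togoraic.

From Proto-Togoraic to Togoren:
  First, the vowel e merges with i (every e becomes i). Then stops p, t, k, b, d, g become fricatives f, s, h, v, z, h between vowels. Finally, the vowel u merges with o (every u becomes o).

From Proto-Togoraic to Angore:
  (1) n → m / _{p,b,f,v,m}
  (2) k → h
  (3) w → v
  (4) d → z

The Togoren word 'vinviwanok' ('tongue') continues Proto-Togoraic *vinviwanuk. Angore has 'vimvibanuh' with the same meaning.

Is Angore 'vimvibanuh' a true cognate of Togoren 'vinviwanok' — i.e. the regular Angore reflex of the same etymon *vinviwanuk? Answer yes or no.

no

Derive the expected Angore reflex of *vinviwanuk:
Angore: *vinviwanuk > vimviwanuk > vimviwanuh > vimvivanuh  (by nasal place assimilation, unconditioned shift, unconditioned shift)
The regular Angore reflex would be 'vimvivanuh', but the attested form is 'vimvibanuh'. The correspondence is irregular, so they are not cognates (the Angore form has a different source).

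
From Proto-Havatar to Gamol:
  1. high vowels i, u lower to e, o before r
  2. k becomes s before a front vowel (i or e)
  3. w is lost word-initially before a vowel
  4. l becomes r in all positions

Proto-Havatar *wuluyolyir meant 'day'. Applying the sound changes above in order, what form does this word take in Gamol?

uruyoryer

Gamol: *wuluyolyir
  wuluyolyir → wuluyolyer   [pre-rhotic lowering]
  wuluyolyer (rule 2 does not apply)
  wuluyolyer → uluyolyer   [glide loss]
  uluyolyer → uruyoryer   [unconditioned shift]
  giving Gamol uruyoryer.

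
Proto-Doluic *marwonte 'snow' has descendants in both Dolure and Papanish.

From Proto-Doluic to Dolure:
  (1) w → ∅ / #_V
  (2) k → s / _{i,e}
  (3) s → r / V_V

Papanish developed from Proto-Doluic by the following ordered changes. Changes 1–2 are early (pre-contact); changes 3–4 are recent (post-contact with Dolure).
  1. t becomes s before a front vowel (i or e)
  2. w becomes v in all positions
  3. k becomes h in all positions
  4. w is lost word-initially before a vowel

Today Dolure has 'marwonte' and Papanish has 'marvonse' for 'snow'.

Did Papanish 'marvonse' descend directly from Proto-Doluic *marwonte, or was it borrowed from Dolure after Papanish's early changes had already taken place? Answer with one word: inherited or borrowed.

If inherited, *marwonte would pass through all of Papanish's changes:
Papanish: *marwonte
  marwonte → marwonse   [palatalisation]
  marwonse → marvonse   [unconditioned shift]
  marvonse (rule 3 does not apply)
  marvonse (rule 4 does not apply)
  giving Papanish marvonse.
If borrowed from Dolure 'marwonte' after the early changes, it would undergo only the recent ones:
  rule 3 (unconditioned shift): no change (marwonte)
  rule 4 (glide loss): no change (marwonte)
  ⇒ as a loan: marwonte
Papanish 'marvonse' matches the inherited outcome exactly, so it is an inherited cognate, not a loan.

inherited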